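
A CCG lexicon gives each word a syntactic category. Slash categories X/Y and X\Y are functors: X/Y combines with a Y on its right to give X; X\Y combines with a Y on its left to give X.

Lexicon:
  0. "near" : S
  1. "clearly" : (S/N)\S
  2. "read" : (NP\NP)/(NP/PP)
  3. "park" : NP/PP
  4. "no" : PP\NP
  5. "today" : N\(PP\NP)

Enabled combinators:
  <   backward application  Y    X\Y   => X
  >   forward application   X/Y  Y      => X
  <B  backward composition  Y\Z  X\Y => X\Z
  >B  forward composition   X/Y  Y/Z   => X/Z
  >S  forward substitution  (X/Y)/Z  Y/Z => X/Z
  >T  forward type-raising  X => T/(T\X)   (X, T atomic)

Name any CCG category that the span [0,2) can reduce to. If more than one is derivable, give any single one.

[0,6] S   >
  [0,2] S/N   <
    [0,1] "near" : S
    [1,2] "clearly" : (S/N)\S
  [2,6] N   <
    [2,5] PP\NP   <B
      [2,4] NP\NP   >
        [2,3] "read" : (NP\NP)/(NP/PP)
        [3,4] "park" : NP/PP
      [4,5] "no" : PP\NP
    [5,6] "today" : N\(PP\NP)

S/N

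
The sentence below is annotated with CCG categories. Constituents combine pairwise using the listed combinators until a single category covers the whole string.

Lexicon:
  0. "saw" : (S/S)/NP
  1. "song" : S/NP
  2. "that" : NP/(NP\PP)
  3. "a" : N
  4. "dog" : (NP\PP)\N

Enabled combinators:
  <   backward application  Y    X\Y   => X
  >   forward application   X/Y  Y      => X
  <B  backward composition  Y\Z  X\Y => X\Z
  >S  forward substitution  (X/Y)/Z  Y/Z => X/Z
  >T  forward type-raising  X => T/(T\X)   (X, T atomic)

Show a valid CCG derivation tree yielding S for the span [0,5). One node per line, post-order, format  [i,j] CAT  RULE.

[0,1] (S/S)/NP  lex  "saw"
[1,2] S/NP  lex  "song"
[0,2] S/NP  >S  k=1
[2,3] NP/(NP\PP)  lex  "that"
[3,4] N  lex  "a"
[4,5] (NP\PP)\N  lex  "dog"
[3,5] NP\PP  <  k=4
[2,5] NP  >  k=3
[0,5] S  >  k=2

[0,5] S   >
  [0,2] S/NP   >S
    [0,1] "saw" : (S/S)/NP
    [1,2] "song" : S/NP
  [2,5] NP   >
    [2,3] "that" : NP/(NP\PP)
    [3,5] NP\PP   <
      [3,4] "a" : N
      [4,5] "dog" : (NP\PP)\N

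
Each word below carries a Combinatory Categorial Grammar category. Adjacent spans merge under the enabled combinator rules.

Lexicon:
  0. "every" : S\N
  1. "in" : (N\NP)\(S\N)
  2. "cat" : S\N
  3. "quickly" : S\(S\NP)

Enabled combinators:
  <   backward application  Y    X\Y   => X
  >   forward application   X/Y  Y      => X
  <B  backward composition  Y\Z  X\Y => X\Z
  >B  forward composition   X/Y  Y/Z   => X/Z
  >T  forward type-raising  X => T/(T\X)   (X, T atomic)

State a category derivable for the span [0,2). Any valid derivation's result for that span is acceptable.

[0,4] S   <
  [0,3] S\NP   <B
    [0,2] N\NP   <
      [0,1] "every" : S\N
      [1,2] "in" : (N\NP)\(S\N)
    [2,3] "cat" : S\N
  [3,4] "quickly" : S\(S\NP)

N\NP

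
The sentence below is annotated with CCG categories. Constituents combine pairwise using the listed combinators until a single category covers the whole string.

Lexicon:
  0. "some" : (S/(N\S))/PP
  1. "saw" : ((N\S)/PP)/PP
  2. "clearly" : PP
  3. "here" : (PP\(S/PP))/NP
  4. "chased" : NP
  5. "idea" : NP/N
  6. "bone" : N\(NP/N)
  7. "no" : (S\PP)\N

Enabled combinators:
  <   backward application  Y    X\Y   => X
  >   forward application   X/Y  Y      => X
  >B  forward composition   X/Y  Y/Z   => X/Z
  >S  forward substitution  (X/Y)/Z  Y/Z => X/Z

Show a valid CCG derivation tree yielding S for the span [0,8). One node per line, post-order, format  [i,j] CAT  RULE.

[0,1] (S/(N\S))/PP  lex  "some"
[1,2] ((N\S)/PP)/PP  lex  "saw"
[2,3] PP  lex  "clearly"
[1,3] (N\S)/PP  >  k=2
[0,3] S/PP  >S  k=1
[3,4] (PP\(S/PP))/NP  lex  "here"
[4,5] NP  lex  "chased"
[3,5] PP\(S/PP)  >  k=4
[0,5] PP  <  k=3
[5,6] NP/N  lex  "idea"
[6,7] N\(NP/N)  lex  "bone"
[5,7] N  <  k=6
[7,8] (S\PP)\N  lex  "no"
[5,8] S\PP  <  k=7
[0,8] S  <  k=5

[0,8] S   <
  [0,5] PP   <
    [0,3] S/PP   >S
      [0,1] "some" : (S/(N\S))/PP
      [1,3] (N\S)/PP   >
        [1,2] "saw" : ((N\S)/PP)/PP
        [2,3] "clearly" : PP
    [3,5] PP\(S/PP)   >
      [3,4] "here" : (PP\(S/PP))/NP
      [4,5] "chased" : NP
  [5,8] S\PP   <
    [5,7] N   <
      [5,6] "idea" : NP/N
      [6,7] "bone" : N\(NP/N)
    [7,8] "no" : (S\PP)\N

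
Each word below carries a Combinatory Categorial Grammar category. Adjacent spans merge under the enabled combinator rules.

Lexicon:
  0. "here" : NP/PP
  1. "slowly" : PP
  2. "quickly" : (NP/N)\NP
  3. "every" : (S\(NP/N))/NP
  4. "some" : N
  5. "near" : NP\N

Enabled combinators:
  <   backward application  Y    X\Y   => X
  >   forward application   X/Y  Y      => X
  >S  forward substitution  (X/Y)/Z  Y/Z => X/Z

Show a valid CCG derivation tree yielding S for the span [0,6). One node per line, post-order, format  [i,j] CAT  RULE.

[0,1] NP/PP  lex  "here"
[1,2] PP  lex  "slowly"
[0,2] NP  >  k=1
[2,3] (NP/N)\NP  lex  "quickly"
[0,3] NP/N  <  k=2
[3,4] (S\(NP/N))/NP  lex  "every"
[4,5] N  lex  "some"
[5,6] NP\N  lex  "near"
[4,6] NP  <  k=5
[3,6] S\(NP/N)  >  k=4
[0,6] S  <  k=3

[0,6] S   <
  [0,3] NP/N   <
    [0,2] NP   >
      [0,1] "here" : NP/PP
      [1,2] "slowly" : PP
    [2,3] "quickly" : (NP/N)\NP
  [3,6] S\(NP/N)   >
    [3,4] "every" : (S\(NP/N))/NP
    [4,6] NP   <
      [4,5] "some" : N
      [5,6] "near" : NP\N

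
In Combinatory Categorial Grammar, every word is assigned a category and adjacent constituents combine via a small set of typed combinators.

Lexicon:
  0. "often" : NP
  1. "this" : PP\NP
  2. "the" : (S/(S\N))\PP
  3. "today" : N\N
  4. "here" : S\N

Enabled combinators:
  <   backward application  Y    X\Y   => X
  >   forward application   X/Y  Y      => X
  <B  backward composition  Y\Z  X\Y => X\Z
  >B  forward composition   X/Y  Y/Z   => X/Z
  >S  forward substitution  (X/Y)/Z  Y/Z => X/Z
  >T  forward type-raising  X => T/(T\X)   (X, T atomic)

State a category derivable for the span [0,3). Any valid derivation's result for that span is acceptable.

S/(S\N)

[0,5] S   >
  [0,3] S/(S\N)   <
    [0,2] PP   <
      [0,1] "often" : NP
      [1,2] "this" : PP\NP
    [2,3] "the" : (S/(S\N))\PP
  [3,5] S\N   <B
    [3,4] "today" : N\N
    [4,5] "here" : S\N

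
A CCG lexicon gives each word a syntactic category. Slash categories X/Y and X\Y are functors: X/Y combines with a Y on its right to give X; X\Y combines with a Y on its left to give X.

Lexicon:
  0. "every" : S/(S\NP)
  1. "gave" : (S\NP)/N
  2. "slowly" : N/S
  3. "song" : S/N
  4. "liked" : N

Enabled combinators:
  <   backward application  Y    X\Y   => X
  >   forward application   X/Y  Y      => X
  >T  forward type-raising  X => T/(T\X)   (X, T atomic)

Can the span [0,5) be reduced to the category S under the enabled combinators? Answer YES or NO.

YES

[0,5] S   >
  [0,1] "every" : S/(S\NP)
  [1,5] S\NP   >
    [1,2] "gave" : (S\NP)/N
    [2,5] N   >
      [2,3] "slowly" : N/S
      [3,5] S   >
        [3,4] "song" : S/N
        [4,5] "liked" : N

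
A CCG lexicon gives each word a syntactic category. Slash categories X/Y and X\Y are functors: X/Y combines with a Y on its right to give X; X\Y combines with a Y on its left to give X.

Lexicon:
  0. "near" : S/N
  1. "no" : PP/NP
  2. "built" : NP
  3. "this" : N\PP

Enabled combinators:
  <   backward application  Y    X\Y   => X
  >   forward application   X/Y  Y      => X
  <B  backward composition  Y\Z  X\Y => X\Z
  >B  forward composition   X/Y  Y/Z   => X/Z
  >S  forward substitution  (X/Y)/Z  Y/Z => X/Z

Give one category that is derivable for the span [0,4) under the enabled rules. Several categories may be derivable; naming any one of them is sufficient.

[0,4] S   >
  [0,1] "near" : S/N
  [1,4] N   <
    [1,3] PP   >
      [1,2] "no" : PP/NP
      [2,3] "built" : NP
    [3,4] "this" : N\PP

S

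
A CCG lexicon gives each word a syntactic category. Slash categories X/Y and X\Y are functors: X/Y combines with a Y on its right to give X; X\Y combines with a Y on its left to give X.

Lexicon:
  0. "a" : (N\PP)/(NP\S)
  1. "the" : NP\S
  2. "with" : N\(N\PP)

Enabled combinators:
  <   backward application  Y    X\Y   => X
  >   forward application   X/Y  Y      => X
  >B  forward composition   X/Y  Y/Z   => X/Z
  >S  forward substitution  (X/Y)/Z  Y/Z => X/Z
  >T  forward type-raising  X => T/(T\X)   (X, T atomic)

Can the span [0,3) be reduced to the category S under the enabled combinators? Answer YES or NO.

NO

(N\PP)/(NP\S) NP\S N\(N\PP)
CKY chart[0,3] = {N, N/(N\N), NP/(NP\N), PP/(PP\N), S/(S\N)}; S ∉ chart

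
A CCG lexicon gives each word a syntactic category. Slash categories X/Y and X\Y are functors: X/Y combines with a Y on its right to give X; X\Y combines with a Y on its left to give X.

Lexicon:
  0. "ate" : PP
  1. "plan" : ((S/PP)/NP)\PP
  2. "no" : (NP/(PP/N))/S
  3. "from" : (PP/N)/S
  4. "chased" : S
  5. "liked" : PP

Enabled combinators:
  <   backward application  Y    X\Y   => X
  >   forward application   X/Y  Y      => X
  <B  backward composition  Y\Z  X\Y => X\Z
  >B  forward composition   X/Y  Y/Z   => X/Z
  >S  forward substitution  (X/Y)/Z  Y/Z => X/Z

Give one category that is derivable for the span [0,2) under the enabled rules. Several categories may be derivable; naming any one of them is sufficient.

[0,6] S   >
  [0,5] S/PP   >
    [0,2] (S/PP)/NP   <
      [0,1] "ate" : PP
      [1,2] "plan" : ((S/PP)/NP)\PP
    [2,5] NP   >
      [2,4] NP/S   >S
        [2,3] "no" : (NP/(PP/N))/S
        [3,4] "from" : (PP/N)/S
      [4,5] "chased" : S
  [5,6] "liked" : PP

(S/PP)/NP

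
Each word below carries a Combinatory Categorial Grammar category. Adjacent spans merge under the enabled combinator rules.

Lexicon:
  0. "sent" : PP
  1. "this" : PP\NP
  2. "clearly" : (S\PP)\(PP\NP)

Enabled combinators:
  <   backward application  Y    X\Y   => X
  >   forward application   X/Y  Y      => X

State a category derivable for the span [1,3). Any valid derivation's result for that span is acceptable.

[0,3] S   <
  [0,1] "sent" : PP
  [1,3] S\PP   <
    [1,2] "this" : PP\NP
    [2,3] "clearly" : (S\PP)\(PP\NP)

S\PP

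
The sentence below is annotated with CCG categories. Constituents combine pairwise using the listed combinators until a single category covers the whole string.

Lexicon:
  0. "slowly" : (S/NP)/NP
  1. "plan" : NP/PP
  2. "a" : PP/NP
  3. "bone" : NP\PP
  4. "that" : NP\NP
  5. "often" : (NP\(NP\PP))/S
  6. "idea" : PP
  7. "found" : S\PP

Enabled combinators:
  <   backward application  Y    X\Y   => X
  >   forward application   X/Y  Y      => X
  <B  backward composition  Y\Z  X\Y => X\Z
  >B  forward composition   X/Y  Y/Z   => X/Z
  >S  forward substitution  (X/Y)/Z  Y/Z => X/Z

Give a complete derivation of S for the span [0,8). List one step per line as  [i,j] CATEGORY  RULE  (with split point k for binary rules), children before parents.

[0,1] (S/NP)/NP  lex  "slowly"
[1,2] NP/PP  lex  "plan"
[2,3] PP/NP  lex  "a"
[1,3] NP/NP  >B  k=2
[0,3] S/NP  >S  k=1
[3,4] NP\PP  lex  "bone"
[4,5] NP\NP  lex  "that"
[3,5] NP\PP  <B  k=4
[5,6] (NP\(NP\PP))/S  lex  "often"
[6,7] PP  lex  "idea"
[7,8] S\PP  lex  "found"
[6,8] S  <  k=7
[5,8] NP\(NP\PP)  >  k=6
[3,8] NP  <  k=5
[0,8] S  >  k=3

[0,8] S   >
  [0,3] S/NP   >S
    [0,1] "slowly" : (S/NP)/NP
    [1,3] NP/NP   >B
      [1,2] "plan" : NP/PP
      [2,3] "a" : PP/NP
  [3,8] NP   <
    [3,5] NP\PP   <B
      [3,4] "bone" : NP\PP
      [4,5] "that" : NP\NP
    [5,8] NP\(NP\PP)   >
      [5,6] "often" : (NP\(NP\PP))/S
      [6,8] S   <
        [6,7] "idea" : PP
        [7,8] "found" : S\PP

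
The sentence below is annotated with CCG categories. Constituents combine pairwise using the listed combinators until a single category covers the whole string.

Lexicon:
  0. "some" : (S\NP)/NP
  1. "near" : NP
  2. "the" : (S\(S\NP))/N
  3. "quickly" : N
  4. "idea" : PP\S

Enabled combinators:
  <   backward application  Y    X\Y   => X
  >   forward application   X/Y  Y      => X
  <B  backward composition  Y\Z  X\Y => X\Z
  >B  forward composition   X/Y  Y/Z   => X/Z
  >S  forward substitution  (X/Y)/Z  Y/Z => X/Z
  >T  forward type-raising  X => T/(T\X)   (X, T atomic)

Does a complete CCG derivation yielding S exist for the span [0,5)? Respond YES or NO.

NO

(S\NP)/NP NP (S\(S\NP))/N N PP\S
CKY chart[0,5] = {N/(N\PP), NP/(NP\PP), PP, PP/(PP\PP), S/(S\PP)}; S ∉ chart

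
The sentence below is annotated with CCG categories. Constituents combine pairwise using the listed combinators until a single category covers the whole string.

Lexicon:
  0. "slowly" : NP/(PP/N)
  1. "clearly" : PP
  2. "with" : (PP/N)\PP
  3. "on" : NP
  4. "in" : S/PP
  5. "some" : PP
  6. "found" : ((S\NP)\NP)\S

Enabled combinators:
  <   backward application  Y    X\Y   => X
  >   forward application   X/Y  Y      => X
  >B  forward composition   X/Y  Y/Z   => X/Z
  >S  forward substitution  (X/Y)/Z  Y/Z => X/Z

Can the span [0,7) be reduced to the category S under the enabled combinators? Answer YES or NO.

YES

[0,7] S   <
  [0,3] NP   >
    [0,1] "slowly" : NP/(PP/N)
    [1,3] PP/N   <
      [1,2] "clearly" : PP
      [2,3] "with" : (PP/N)\PP
  [3,7] S\NP   <
    [3,4] "on" : NP
    [4,7] (S\NP)\NP   <
      [4,6] S   >
        [4,5] "in" : S/PP
        [5,6] "some" : PP
      [6,7] "found" : ((S\NP)\NP)\S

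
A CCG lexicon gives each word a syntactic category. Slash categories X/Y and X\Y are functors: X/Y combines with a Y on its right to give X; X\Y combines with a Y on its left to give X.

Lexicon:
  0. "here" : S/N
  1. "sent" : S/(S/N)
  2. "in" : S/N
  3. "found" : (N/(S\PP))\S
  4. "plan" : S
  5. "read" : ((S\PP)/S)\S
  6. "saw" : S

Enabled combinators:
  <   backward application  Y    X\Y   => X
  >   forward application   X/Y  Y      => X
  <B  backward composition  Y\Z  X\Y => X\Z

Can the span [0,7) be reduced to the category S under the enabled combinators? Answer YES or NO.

YES

[0,7] S   >
  [0,1] "here" : S/N
  [1,7] N   >
    [1,4] N/(S\PP)   <
      [1,3] S   >
        [1,2] "sent" : S/(S/N)
        [2,3] "in" : S/N
      [3,4] "found" : (N/(S\PP))\S
    [4,7] S\PP   >
      [4,6] (S\PP)/S   <
        [4,5] "plan" : S
        [5,6] "read" : ((S\PP)/S)\S
      [6,7] "saw" : S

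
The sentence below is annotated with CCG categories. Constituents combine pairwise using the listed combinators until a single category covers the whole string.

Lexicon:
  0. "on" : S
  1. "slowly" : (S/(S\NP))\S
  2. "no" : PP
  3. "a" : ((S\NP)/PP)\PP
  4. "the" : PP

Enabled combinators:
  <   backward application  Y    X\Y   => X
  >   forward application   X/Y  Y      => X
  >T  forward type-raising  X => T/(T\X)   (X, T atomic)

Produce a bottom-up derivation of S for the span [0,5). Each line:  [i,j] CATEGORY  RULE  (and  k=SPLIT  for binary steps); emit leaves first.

[0,5] S   >
  [0,2] S/(S\NP)   <
    [0,1] "on" : S
    [1,2] "slowly" : (S/(S\NP))\S
  [2,5] S\NP   >
    [2,4] (S\NP)/PP   <
      [2,3] "no" : PP
      [3,4] "a" : ((S\NP)/PP)\PP
    [4,5] "the" : PP

[0,1] S  lex  "on"
[1,2] (S/(S\NP))\S  lex  "slowly"
[0,2] S/(S\NP)  <  k=1
[2,3] PP  lex  "no"
[3,4] ((S\NP)/PP)\PP  lex  "a"
[2,4] (S\NP)/PP  <  k=3
[4,5] PP  lex  "the"
[2,5] S\NP  >  k=4
[0,5] S  >  k=2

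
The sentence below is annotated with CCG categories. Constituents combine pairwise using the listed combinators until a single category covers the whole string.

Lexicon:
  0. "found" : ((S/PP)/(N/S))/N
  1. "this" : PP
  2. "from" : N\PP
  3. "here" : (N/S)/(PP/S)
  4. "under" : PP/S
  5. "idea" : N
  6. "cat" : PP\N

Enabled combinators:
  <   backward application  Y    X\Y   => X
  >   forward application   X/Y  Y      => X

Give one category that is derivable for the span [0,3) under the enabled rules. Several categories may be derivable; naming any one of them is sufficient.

[0,7] S   >
  [0,5] S/PP   >
    [0,3] (S/PP)/(N/S)   >
      [0,1] "found" : ((S/PP)/(N/S))/N
      [1,3] N   <
        [1,2] "this" : PP
        [2,3] "from" : N\PP
    [3,5] N/S   >
      [3,4] "here" : (N/S)/(PP/S)
      [4,5] "under" : PP/S
  [5,7] PP   <
    [5,6] "idea" : N
    [6,7] "cat" : PP\N

(S/PP)/(N/S)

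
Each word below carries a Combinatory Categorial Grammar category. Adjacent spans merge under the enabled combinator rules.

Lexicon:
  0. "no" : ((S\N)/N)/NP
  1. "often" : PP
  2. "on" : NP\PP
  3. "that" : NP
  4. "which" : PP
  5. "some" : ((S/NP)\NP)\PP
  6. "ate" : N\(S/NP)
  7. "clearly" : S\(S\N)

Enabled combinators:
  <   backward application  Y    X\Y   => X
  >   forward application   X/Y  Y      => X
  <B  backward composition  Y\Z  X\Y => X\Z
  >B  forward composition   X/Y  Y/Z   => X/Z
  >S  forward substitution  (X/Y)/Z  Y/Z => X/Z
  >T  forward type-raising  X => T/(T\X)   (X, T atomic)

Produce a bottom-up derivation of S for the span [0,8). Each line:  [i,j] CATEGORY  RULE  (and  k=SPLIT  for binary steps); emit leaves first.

[0,8] S   <
  [0,7] S\N   >
    [0,3] (S\N)/N   >
      [0,1] "no" : ((S\N)/N)/NP
      [1,3] NP   <
        [1,2] "often" : PP
        [2,3] "on" : NP\PP
    [3,7] N   <
      [3,6] S/NP   <
        [3,4] "that" : NP
        [4,6] (S/NP)\NP   <
          [4,5] "which" : PP
          [5,6] "some" : ((S/NP)\NP)\PP
      [6,7] "ate" : N\(S/NP)
  [7,8] "clearly" : S\(S\N)

[0,1] ((S\N)/N)/NP  lex  "no"
[1,2] PP  lex  "often"
[2,3] NP\PP  lex  "on"
[1,3] NP  <  k=2
[0,3] (S\N)/N  >  k=1
[3,4] NP  lex  "that"
[4,5] PP  lex  "which"
[5,6] ((S/NP)\NP)\PP  lex  "some"
[4,6] (S/NP)\NP  <  k=5
[3,6] S/NP  <  k=4
[6,7] N\(S/NP)  lex  "ate"
[3,7] N  <  k=6
[0,7] S\N  >  k=3
[7,8] S\(S\N)  lex  "clearly"
[0,8] S  <  k=7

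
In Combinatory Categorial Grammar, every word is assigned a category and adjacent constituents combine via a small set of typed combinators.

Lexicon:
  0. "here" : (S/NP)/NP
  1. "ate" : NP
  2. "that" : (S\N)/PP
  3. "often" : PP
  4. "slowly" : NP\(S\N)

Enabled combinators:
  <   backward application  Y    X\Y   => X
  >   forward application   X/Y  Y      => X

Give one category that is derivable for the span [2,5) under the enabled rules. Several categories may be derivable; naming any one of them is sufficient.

[0,5] S   >
  [0,2] S/NP   >
    [0,1] "here" : (S/NP)/NP
    [1,2] "ate" : NP
  [2,5] NP   <
    [2,4] S\N   >
      [2,3] "that" : (S\N)/PP
      [3,4] "often" : PP
    [4,5] "slowly" : NP\(S\N)

NP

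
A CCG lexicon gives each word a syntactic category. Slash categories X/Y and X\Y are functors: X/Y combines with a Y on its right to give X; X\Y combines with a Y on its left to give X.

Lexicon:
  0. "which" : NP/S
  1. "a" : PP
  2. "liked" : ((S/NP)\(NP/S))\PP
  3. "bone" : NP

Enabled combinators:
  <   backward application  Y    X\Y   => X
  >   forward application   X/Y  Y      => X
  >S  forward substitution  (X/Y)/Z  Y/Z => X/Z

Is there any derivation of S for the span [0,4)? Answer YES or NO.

[0,4] S   >
  [0,3] S/NP   <
    [0,1] "which" : NP/S
    [1,3] (S/NP)\(NP/S)   <
      [1,2] "a" : PP
      [2,3] "liked" : ((S/NP)\(NP/S))\PP
  [3,4] "bone" : NP

YES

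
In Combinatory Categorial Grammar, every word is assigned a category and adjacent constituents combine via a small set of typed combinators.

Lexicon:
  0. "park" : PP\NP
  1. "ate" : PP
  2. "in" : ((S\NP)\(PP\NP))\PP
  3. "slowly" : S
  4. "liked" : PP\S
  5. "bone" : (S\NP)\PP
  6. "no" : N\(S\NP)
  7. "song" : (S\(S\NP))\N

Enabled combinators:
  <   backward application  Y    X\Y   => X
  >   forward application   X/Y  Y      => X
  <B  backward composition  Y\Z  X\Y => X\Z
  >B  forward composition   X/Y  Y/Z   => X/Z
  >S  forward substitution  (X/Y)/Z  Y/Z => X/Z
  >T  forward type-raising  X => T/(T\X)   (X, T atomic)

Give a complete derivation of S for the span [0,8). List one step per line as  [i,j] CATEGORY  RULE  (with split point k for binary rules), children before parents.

[0,1] PP\NP  lex  "park"
[1,2] PP  lex  "ate"
[2,3] ((S\NP)\(PP\NP))\PP  lex  "in"
[1,3] (S\NP)\(PP\NP)  <  k=2
[0,3] S\NP  <  k=1
[3,4] S  lex  "slowly"
[3,4] PP/(PP\S)  >T
[4,5] PP\S  lex  "liked"
[3,5] PP  >  k=4
[5,6] (S\NP)\PP  lex  "bone"
[6,7] N\(S\NP)  lex  "no"
[5,7] N\PP  <B  k=6
[3,7] N  <  k=5
[7,8] (S\(S\NP))\N  lex  "song"
[3,8] S\(S\NP)  <  k=7
[0,8] S  <  k=3

[0,8] S   <
  [0,3] S\NP   <
    [0,1] "park" : PP\NP
    [1,3] (S\NP)\(PP\NP)   <
      [1,2] "ate" : PP
      [2,3] "in" : ((S\NP)\(PP\NP))\PP
  [3,8] S\(S\NP)   <
    [3,7] N   <
      [3,5] PP   >
        [3,4] PP/(PP\S)   >T
          [3,4] "slowly" : S
        [4,5] "liked" : PP\S
      [5,7] N\PP   <B
        [5,6] "bone" : (S\NP)\PP
        [6,7] "no" : N\(S\NP)
    [7,8] "song" : (S\(S\NP))\N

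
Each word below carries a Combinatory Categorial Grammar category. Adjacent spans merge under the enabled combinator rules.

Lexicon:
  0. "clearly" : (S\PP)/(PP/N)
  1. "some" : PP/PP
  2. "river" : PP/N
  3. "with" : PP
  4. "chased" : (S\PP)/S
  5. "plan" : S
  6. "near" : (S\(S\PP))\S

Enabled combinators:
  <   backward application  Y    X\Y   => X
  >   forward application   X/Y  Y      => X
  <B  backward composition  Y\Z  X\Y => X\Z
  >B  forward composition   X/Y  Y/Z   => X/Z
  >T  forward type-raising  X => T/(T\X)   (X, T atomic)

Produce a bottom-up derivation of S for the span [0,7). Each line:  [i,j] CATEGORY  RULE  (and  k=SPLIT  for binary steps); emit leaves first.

[0,1] (S\PP)/(PP/N)  lex  "clearly"
[1,2] PP/PP  lex  "some"
[2,3] PP/N  lex  "river"
[1,3] PP/N  >B  k=2
[0,3] S\PP  >  k=1
[3,4] PP  lex  "with"
[4,5] (S\PP)/S  lex  "chased"
[5,6] S  lex  "plan"
[4,6] S\PP  >  k=5
[3,6] S  <  k=4
[6,7] (S\(S\PP))\S  lex  "near"
[3,7] S\(S\PP)  <  k=6
[0,7] S  <  k=3

[0,7] S   <
  [0,3] S\PP   >
    [0,1] "clearly" : (S\PP)/(PP/N)
    [1,3] PP/N   >B
      [1,2] "some" : PP/PP
      [2,3] "river" : PP/N
  [3,7] S\(S\PP)   <
    [3,6] S   <
      [3,4] "with" : PP
      [4,6] S\PP   >
        [4,5] "chased" : (S\PP)/S
        [5,6] "plan" : S
    [6,7] "near" : (S\(S\PP))\S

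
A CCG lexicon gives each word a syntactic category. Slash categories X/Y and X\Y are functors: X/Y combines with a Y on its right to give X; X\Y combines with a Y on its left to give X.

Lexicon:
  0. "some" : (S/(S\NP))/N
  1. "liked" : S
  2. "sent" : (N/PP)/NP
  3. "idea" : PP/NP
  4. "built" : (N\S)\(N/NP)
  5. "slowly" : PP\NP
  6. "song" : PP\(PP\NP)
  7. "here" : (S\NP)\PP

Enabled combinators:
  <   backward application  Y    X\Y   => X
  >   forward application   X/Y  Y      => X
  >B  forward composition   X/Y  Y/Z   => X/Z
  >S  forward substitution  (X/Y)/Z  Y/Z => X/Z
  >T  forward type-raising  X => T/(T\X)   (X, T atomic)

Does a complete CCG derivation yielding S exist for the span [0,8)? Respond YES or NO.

[0,8] S   >
  [0,5] S/(S\NP)   >
    [0,1] "some" : (S/(S\NP))/N
    [1,5] N   >
      [1,2] N/(N\S)   >T
        [1,2] "liked" : S
      [2,5] N\S   <
        [2,4] N/NP   >S
          [2,3] "sent" : (N/PP)/NP
          [3,4] "idea" : PP/NP
        [4,5] "built" : (N\S)\(N/NP)
  [5,8] S\NP   <
    [5,7] PP   <
      [5,6] "slowly" : PP\NP
      [6,7] "song" : PP\(PP\NP)
    [7,8] "here" : (S\NP)\PP

YES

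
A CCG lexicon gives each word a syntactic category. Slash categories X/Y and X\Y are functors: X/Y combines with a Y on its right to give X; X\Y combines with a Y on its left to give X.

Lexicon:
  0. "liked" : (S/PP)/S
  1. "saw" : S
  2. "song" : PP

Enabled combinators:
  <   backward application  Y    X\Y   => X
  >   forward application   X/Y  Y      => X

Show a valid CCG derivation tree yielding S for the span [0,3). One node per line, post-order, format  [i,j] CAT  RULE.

[0,1] (S/PP)/S  lex  "liked"
[1,2] S  lex  "saw"
[0,2] S/PP  >  k=1
[2,3] PP  lex  "song"
[0,3] S  >  k=2

[0,3] S   >
  [0,2] S/PP   >
    [0,1] "liked" : (S/PP)/S
    [1,2] "saw" : S
  [2,3] "song" : PP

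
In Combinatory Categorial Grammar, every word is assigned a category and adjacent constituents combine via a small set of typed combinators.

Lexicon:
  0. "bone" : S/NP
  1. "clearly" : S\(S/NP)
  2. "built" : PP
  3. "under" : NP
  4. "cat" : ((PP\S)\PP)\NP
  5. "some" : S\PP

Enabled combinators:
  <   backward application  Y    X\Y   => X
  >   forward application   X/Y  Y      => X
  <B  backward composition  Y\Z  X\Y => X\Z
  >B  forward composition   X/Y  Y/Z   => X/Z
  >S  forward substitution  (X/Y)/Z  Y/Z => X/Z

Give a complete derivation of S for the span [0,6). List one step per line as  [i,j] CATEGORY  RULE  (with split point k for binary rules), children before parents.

[0,6] S   <
  [0,5] PP   <
    [0,2] S   <
      [0,1] "bone" : S/NP
      [1,2] "clearly" : S\(S/NP)
    [2,5] PP\S   <
      [2,3] "built" : PP
      [3,5] (PP\S)\PP   <
        [3,4] "under" : NP
        [4,5] "cat" : ((PP\S)\PP)\NP
  [5,6] "some" : S\PP

[0,1] S/NP  lex  "bone"
[1,2] S\(S/NP)  lex  "clearly"
[0,2] S  <  k=1
[2,3] PP  lex  "built"
[3,4] NP  lex  "under"
[4,5] ((PP\S)\PP)\NP  lex  "cat"
[3,5] (PP\S)\PP  <  k=4
[2,5] PP\S  <  k=3
[0,5] PP  <  k=2
[5,6] S\PP  lex  "some"
[0,6] S  <  k=5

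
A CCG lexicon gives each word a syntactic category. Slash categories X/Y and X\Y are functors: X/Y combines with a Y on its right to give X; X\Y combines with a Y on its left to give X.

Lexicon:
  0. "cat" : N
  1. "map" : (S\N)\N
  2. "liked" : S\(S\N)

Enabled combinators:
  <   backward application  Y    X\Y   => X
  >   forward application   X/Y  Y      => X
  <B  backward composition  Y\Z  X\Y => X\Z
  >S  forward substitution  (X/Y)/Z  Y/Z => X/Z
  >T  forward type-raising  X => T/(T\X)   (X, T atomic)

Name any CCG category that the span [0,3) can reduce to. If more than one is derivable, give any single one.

S

[0,3] S   <
  [0,2] S\N   <
    [0,1] "cat" : N
    [1,2] "map" : (S\N)\N
  [2,3] "liked" : S\(S\N)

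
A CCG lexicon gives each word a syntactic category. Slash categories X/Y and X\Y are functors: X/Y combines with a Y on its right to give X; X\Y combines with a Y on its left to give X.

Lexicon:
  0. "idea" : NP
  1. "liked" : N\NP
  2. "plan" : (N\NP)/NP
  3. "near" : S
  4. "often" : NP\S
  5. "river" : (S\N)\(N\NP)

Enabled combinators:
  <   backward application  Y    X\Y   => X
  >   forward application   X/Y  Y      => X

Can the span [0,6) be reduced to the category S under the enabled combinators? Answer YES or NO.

YES

[0,6] S   <
  [0,2] N   <
    [0,1] "idea" : NP
    [1,2] "liked" : N\NP
  [2,6] S\N   <
    [2,5] N\NP   >
      [2,3] "plan" : (N\NP)/NP
      [3,5] NP   <
        [3,4] "near" : S
        [4,5] "often" : NP\S
    [5,6] "river" : (S\N)\(N\NP)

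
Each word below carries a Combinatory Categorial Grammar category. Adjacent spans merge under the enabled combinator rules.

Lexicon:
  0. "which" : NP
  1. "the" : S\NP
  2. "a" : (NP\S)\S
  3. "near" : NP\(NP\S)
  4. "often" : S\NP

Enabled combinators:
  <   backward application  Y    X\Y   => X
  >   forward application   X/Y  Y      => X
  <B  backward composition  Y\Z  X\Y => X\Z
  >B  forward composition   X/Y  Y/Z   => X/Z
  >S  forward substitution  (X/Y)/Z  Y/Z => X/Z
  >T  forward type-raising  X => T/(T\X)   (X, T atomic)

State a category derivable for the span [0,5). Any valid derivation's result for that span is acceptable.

S

[0,5] S   <
  [0,4] NP   <
    [0,3] NP\S   <
      [0,2] S   <
        [0,1] "which" : NP
        [1,2] "the" : S\NP
      [2,3] "a" : (NP\S)\S
    [3,4] "near" : NP\(NP\S)
  [4,5] "often" : S\NP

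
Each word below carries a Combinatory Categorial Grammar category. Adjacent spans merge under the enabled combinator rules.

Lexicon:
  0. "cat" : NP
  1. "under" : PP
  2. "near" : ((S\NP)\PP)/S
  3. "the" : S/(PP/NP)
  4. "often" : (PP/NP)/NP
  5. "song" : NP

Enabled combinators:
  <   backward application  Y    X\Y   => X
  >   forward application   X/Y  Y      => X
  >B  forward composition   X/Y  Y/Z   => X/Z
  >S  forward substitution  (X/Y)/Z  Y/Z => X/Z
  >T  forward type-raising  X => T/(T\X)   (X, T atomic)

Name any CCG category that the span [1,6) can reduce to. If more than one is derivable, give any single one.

S\NP

[0,6] S   >
  [0,1] S/(S\NP)   >T
    [0,1] "cat" : NP
  [1,6] S\NP   <
    [1,2] "under" : PP
    [2,6] (S\NP)\PP   >
      [2,3] "near" : ((S\NP)\PP)/S
      [3,6] S   >
        [3,5] S/NP   >B
          [3,4] "the" : S/(PP/NP)
          [4,5] "often" : (PP/NP)/NP
        [5,6] "song" : NP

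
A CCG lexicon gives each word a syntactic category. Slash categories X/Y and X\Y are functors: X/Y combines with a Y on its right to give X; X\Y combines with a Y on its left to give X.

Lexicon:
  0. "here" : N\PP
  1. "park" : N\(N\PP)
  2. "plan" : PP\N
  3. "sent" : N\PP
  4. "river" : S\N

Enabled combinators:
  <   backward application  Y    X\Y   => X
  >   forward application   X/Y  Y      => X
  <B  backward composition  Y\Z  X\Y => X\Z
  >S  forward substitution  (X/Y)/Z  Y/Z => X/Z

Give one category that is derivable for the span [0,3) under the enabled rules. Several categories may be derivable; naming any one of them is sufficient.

PP

[0,5] S   <
  [0,4] N   <
    [0,3] PP   <
      [0,2] N   <
        [0,1] "here" : N\PP
        [1,2] "park" : N\(N\PP)
      [2,3] "plan" : PP\N
    [3,4] "sent" : N\PP
  [4,5] "river" : S\N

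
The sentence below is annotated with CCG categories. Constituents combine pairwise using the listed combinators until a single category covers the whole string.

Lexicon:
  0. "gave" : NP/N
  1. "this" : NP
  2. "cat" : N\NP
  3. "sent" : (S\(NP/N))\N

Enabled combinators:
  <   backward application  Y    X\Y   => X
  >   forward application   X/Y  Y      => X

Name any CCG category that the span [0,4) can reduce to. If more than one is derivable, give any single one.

[0,4] S   <
  [0,1] "gave" : NP/N
  [1,4] S\(NP/N)   <
    [1,3] N   <
      [1,2] "this" : NP
      [2,3] "cat" : N\NP
    [3,4] "sent" : (S\(NP/N))\N

S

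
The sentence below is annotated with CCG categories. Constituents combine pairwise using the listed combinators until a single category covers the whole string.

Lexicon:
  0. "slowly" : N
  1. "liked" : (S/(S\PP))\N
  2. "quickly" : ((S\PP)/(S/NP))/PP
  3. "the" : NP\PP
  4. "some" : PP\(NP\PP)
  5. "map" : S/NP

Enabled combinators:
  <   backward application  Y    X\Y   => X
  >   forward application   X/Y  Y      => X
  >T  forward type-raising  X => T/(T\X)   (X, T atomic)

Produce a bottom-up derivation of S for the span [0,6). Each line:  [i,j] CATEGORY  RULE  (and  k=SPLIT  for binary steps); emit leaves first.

[0,6] S   >
  [0,2] S/(S\PP)   <
    [0,1] "slowly" : N
    [1,2] "liked" : (S/(S\PP))\N
  [2,6] S\PP   >
    [2,5] (S\PP)/(S/NP)   >
      [2,3] "quickly" : ((S\PP)/(S/NP))/PP
      [3,5] PP   <
        [3,4] "the" : NP\PP
        [4,5] "some" : PP\(NP\PP)
    [5,6] "map" : S/NP

[0,1] N  lex  "slowly"
[1,2] (S/(S\PP))\N  lex  "liked"
[0,2] S/(S\PP)  <  k=1
[2,3] ((S\PP)/(S/NP))/PP  lex  "quickly"
[3,4] NP\PP  lex  "the"
[4,5] PP\(NP\PP)  lex  "some"
[3,5] PP  <  k=4
[2,5] (S\PP)/(S/NP)  >  k=3
[5,6] S/NP  lex  "map"
[2,6] S\PP  >  k=5
[0,6] S  >  k=2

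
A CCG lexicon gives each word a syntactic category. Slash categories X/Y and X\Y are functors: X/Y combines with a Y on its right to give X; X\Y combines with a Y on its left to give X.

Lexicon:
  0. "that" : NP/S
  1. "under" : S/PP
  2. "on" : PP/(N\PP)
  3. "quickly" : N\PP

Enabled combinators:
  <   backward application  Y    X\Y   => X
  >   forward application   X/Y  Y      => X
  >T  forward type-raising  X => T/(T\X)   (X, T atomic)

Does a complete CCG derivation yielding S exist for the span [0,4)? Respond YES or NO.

NP/S S/PP PP/(N\PP) N\PP
CKY chart[0,4] = {N/(N\NP), NP, NP/(NP\NP), PP/(PP\NP), S/(S\NP)}; S ∉ chart

NO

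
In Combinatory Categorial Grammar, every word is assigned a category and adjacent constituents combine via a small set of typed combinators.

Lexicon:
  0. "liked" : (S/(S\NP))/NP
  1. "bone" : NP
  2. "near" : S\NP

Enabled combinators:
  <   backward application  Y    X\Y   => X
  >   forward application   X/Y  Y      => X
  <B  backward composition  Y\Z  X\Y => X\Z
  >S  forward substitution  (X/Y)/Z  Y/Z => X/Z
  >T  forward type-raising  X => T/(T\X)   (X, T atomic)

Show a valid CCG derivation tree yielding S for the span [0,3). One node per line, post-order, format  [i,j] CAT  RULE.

[0,3] S   >
  [0,2] S/(S\NP)   >
    [0,1] "liked" : (S/(S\NP))/NP
    [1,2] "bone" : NP
  [2,3] "near" : S\NP

[0,1] (S/(S\NP))/NP  lex  "liked"
[1,2] NP  lex  "bone"
[0,2] S/(S\NP)  >  k=1
[2,3] S\NP  lex  "near"
[0,3] S  >  k=2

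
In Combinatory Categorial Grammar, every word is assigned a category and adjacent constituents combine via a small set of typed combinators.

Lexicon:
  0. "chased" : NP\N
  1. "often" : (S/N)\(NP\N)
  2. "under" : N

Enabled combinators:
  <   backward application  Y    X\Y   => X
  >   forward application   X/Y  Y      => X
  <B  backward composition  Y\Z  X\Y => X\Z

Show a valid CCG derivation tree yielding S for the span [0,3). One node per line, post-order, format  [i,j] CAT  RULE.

[0,3] S   >
  [0,2] S/N   <
    [0,1] "chased" : NP\N
    [1,2] "often" : (S/N)\(NP\N)
  [2,3] "under" : N

[0,1] NP\N  lex  "chased"
[1,2] (S/N)\(NP\N)  lex  "often"
[0,2] S/N  <  k=1
[2,3] N  lex  "under"
[0,3] S  >  k=2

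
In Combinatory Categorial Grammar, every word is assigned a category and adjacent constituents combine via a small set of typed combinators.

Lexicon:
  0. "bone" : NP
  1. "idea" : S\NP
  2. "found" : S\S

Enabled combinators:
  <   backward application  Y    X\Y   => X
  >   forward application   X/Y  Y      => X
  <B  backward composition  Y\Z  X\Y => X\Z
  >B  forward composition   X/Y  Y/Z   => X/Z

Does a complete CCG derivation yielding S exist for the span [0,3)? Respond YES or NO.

YES

[0,3] S   <
  [0,1] "bone" : NP
  [1,3] S\NP   <B
    [1,2] "idea" : S\NP
    [2,3] "found" : S\S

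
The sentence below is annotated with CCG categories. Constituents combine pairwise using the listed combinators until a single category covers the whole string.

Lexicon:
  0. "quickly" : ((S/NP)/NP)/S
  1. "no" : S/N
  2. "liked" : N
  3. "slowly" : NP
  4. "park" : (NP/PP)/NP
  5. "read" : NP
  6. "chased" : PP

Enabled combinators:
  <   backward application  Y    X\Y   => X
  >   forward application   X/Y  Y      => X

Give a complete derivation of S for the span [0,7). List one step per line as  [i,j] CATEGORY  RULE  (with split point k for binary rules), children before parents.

[0,1] ((S/NP)/NP)/S  lex  "quickly"
[1,2] S/N  lex  "no"
[2,3] N  lex  "liked"
[1,3] S  >  k=2
[0,3] (S/NP)/NP  >  k=1
[3,4] NP  lex  "slowly"
[0,4] S/NP  >  k=3
[4,5] (NP/PP)/NP  lex  "park"
[5,6] NP  lex  "read"
[4,6] NP/PP  >  k=5
[6,7] PP  lex  "chased"
[4,7] NP  >  k=6
[0,7] S  >  k=4

[0,7] S   >
  [0,4] S/NP   >
    [0,3] (S/NP)/NP   >
      [0,1] "quickly" : ((S/NP)/NP)/S
      [1,3] S   >
        [1,2] "no" : S/N
        [2,3] "liked" : N
    [3,4] "slowly" : NP
  [4,7] NP   >
    [4,6] NP/PP   >
      [4,5] "park" : (NP/PP)/NP
      [5,6] "read" : NP
    [6,7] "chased" : PP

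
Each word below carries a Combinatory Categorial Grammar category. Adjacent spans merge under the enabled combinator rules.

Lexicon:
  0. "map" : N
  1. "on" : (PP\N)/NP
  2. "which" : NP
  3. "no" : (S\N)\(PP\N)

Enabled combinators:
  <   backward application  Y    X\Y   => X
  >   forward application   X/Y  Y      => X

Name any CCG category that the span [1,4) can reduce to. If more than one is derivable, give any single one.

[0,4] S   <
  [0,1] "map" : N
  [1,4] S\N   <
    [1,3] PP\N   >
      [1,2] "on" : (PP\N)/NP
      [2,3] "which" : NP
    [3,4] "no" : (S\N)\(PP\N)

S\N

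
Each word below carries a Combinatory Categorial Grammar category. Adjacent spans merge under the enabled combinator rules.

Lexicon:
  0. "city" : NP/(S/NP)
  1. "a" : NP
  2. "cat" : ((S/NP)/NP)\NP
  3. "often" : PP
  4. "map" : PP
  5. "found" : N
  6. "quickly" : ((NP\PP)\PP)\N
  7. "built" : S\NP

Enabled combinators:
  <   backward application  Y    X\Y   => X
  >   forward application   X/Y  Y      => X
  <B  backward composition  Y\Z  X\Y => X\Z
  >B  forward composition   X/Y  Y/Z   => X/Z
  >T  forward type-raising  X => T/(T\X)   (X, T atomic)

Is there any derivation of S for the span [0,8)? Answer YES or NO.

YES

[0,8] S   <
  [0,7] NP   >
    [0,1] "city" : NP/(S/NP)
    [1,7] S/NP   >
      [1,3] (S/NP)/NP   <
        [1,2] "a" : NP
        [2,3] "cat" : ((S/NP)/NP)\NP
      [3,7] NP   <
        [3,4] "often" : PP
        [4,7] NP\PP   <
          [4,5] "map" : PP
          [5,7] (NP\PP)\PP   <
            [5,6] "found" : N
            [6,7] "quickly" : ((NP\PP)\PP)\N
  [7,8] "built" : S\NP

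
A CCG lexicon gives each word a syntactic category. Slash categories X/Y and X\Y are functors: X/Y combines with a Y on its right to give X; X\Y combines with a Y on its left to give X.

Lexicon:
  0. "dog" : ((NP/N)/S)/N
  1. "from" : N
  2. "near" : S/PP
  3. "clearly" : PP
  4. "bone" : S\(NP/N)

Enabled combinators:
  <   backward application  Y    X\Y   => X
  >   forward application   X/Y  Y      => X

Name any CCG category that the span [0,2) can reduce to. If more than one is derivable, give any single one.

[0,5] S   <
  [0,4] NP/N   >
    [0,2] (NP/N)/S   >
      [0,1] "dog" : ((NP/N)/S)/N
      [1,2] "from" : N
    [2,4] S   >
      [2,3] "near" : S/PP
      [3,4] "clearly" : PP
  [4,5] "bone" : S\(NP/N)

(NP/N)/S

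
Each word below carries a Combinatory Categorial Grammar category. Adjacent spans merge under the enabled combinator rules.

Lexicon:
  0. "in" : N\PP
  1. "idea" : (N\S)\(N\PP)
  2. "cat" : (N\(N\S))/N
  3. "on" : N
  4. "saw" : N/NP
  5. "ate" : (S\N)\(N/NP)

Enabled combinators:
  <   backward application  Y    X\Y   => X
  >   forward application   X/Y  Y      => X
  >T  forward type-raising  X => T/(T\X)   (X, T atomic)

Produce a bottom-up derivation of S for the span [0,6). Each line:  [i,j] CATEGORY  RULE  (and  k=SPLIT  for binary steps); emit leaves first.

[0,6] S   <
  [0,4] N   <
    [0,2] N\S   <
      [0,1] "in" : N\PP
      [1,2] "idea" : (N\S)\(N\PP)
    [2,4] N\(N\S)   >
      [2,3] "cat" : (N\(N\S))/N
      [3,4] "on" : N
  [4,6] S\N   <
    [4,5] "saw" : N/NP
    [5,6] "ate" : (S\N)\(N/NP)

[0,1] N\PP  lex  "in"
[1,2] (N\S)\(N\PP)  lex  "idea"
[0,2] N\S  <  k=1
[2,3] (N\(N\S))/N  lex  "cat"
[3,4] N  lex  "on"
[2,4] N\(N\S)  >  k=3
[0,4] N  <  k=2
[4,5] N/NP  lex  "saw"
[5,6] (S\N)\(N/NP)  lex  "ate"
[4,6] S\N  <  k=5
[0,6] S  <  k=4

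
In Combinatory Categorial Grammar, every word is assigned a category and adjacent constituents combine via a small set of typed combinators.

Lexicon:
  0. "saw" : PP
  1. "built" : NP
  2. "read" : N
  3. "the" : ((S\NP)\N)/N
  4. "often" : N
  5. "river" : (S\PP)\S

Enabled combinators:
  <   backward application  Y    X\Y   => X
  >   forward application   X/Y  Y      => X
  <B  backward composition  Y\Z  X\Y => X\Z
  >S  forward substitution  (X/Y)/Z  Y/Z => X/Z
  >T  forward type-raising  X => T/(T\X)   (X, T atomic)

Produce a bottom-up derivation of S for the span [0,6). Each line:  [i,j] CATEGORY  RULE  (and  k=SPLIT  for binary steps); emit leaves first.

[0,1] PP  lex  "saw"
[0,1] S/(S\PP)  >T
[1,2] NP  lex  "built"
[1,2] S/(S\NP)  >T
[2,3] N  lex  "read"
[3,4] ((S\NP)\N)/N  lex  "the"
[4,5] N  lex  "often"
[3,5] (S\NP)\N  >  k=4
[2,5] S\NP  <  k=3
[1,5] S  >  k=2
[5,6] (S\PP)\S  lex  "river"
[1,6] S\PP  <  k=5
[0,6] S  >  k=1

[0,6] S   >
  [0,1] S/(S\PP)   >T
    [0,1] "saw" : PP
  [1,6] S\PP   <
    [1,5] S   >
      [1,2] S/(S\NP)   >T
        [1,2] "built" : NP
      [2,5] S\NP   <
        [2,3] "read" : N
        [3,5] (S\NP)\N   >
          [3,4] "the" : ((S\NP)\N)/N
          [4,5] "often" : N
    [5,6] "river" : (S\PP)\S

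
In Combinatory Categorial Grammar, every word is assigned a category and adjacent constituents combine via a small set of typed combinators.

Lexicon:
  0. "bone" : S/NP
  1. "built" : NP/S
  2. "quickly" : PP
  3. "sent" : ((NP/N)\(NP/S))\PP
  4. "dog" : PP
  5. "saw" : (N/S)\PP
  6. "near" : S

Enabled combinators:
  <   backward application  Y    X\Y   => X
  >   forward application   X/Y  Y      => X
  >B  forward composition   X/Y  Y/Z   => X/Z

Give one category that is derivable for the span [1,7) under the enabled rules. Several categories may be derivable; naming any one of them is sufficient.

[0,7] S   >
  [0,1] "bone" : S/NP
  [1,7] NP   >
    [1,4] NP/N   <
      [1,2] "built" : NP/S
      [2,4] (NP/N)\(NP/S)   <
        [2,3] "quickly" : PP
        [3,4] "sent" : ((NP/N)\(NP/S))\PP
    [4,7] N   >
      [4,6] N/S   <
        [4,5] "dog" : PP
        [5,6] "saw" : (N/S)\PP
      [6,7] "near" : S

NP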